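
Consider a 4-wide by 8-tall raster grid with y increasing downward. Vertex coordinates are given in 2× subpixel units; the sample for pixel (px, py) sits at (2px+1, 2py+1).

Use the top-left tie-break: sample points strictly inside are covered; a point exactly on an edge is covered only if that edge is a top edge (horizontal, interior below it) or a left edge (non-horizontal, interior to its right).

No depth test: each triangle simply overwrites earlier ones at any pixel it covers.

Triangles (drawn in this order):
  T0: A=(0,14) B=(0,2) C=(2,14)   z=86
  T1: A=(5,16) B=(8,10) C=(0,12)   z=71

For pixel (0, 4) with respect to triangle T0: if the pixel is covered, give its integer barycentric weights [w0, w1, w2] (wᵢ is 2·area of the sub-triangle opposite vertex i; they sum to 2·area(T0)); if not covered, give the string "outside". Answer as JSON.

T0:
  2·area = 24
  edge (0, 14)→(0, 2): d=(0,-12) top-left  bias=+0
  edge (0, 2)→(2, 14): d=(2,12) right/bottom  bias=-1
  edge (2, 14)→(0, 14): d=(-2,0) right/bottom  bias=-1
    (0,4)@(1, 9): e=[12,2,10] → #
    (1,4)@(3, 9): e=[36,-22,10] → ·
    (0,5)@(1, 11): e=[12,6,6] → #
    (1,5)@(3, 11): e=[36,-18,6] → ·
    (0,6)@(1, 13): e=[12,10,2] → #
    (1,6)@(3, 13): e=[36,-14,2] → ·
    (0,7)@(1, 15): e=[12,14,-2] → ·
  covered (3 px):
    · · · ·
    · · · ·
    · · · ·
    · · · ·
    # · · ·
    # · · ·
    # · · ·
    · · · ·
T1:
  2·area = 42  (B↔C swapped to make it positive)
  edge (5, 16)→(0, 12): d=(-5,-4) top-left  bias=+0
  edge (0, 12)→(8, 10): d=(8,-2) top-left  bias=+0
  edge (8, 10)→(5, 16): d=(-3,6) right/bottom  bias=-1
    (2,5)@(5, 11): e=[25,2,15] → #
    (3,5)@(7, 11): e=[33,6,3] → #
    (1,6)@(3, 13): e=[7,14,21] → #
    (3,6)@(7, 13): e=[23,22,-3] → ·
    (1,7)@(3, 15): e=[-3,30,15] → ·
    (2,7)@(5, 15): e=[5,34,3] → #
    (3,7)@(7, 15): e=[13,38,-9] → ·
  covered (5 px):
    · · · ·
    · · · ·
    · · · ·
    · · · ·
    · · · ·
    · · # #
    · # # ·
    · · # ·

Final: [2,10,12]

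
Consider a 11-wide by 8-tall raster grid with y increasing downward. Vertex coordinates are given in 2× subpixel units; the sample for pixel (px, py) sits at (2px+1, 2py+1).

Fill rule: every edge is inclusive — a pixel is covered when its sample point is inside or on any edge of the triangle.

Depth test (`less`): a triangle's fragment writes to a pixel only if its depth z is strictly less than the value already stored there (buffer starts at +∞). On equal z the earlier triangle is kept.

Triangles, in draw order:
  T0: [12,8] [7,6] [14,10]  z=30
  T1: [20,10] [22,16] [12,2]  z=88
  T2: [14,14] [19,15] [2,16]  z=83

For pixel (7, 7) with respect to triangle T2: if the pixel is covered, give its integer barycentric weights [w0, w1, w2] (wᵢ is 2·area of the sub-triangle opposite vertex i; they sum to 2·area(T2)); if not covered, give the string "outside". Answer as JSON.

T0:
  2·area = 6  (B↔C swapped to make it positive)
  edge (12, 8)→(14, 10): d=(2,2) inclusive
  edge (14, 10)→(7, 6): d=(-7,-4) inclusive
  edge (7, 6)→(12, 8): d=(5,2) inclusive
    (2,0)@(5, 1): e=[0,27,-21] → ·  [on edge]
    (3,1)@(7, 3): e=[0,21,-15] → ·  [on edge]
    (4,2)@(9, 5): e=[0,15,-9] → ·  [on edge]
    (4,3)@(9, 7): e=[4,1,1] → █
    (5,3)@(11, 7): e=[0,9,-3] → ·  [on edge]
    (4,4)@(9, 9): e=[8,-13,11] → ·
    (6,4)@(13, 9): e=[0,3,3] → █  [on edge]
    (7,4)@(15, 9): e=[-4,11,-1] → ·
    (6,5)@(13, 11): e=[4,-11,13] → ·
    (7,5)@(15, 11): e=[0,-3,9] → ·  [on edge]
    (8,6)@(17, 13): e=[0,-9,15] → ·  [on edge]
    (9,7)@(19, 15): e=[0,-15,21] → ·  [on edge]
  covered (2 px):
    · · · · · · · · · · ·
    · · · · · · · · · · ·
    · · · · · · · · · · ·
    · · · · █ · · · · · ·
    · · · · · · █ · · · ·
    · · · · · · · · · · ·
    · · · · · · · · · · ·
    · · · · · · · · · · ·
T1:
  2·area = 32
  edge (20, 10)→(22, 16): d=(2,6) inclusive
  edge (22, 16)→(12, 2): d=(-10,-14) inclusive
  edge (12, 2)→(20, 10): d=(8,8) inclusive
    (5,0)@(11, 1): e=[36,-4,0] → ·  [on edge]
    (8,0)@(17, 1): e=[0,80,-48] → ·  [on edge]
    (6,1)@(13, 3): e=[28,4,0] → █  [on edge]
    (7,1)@(15, 3): e=[16,32,-16] → ·
    (6,2)@(13, 5): e=[32,-16,16] → ·
    (7,2)@(15, 5): e=[20,12,0] → █  [on edge]
    (8,2)@(17, 5): e=[8,40,-16] → ·
    (7,3)@(15, 7): e=[24,-8,16] → ·
    (8,3)@(17, 7): e=[12,20,0] → █  [on edge]
    (9,3)@(19, 7): e=[0,48,-16] → ·  [on edge]
    (8,4)@(17, 9): e=[16,0,16] → █  [on edge]
    (9,4)@(19, 9): e=[4,28,0] → █  [on edge]
    (10,5)@(21, 11): e=[-4,36,0] → ·  [on edge]
    (10,6)@(21, 13): e=[0,16,16] → █  [on edge]
  covered (7 px):
    · · · · · · · · · · ·
    · · · · · · █ · · · ·
    · · · · · · · █ · · ·
    · · · · · · · · █ · ·
    · · · · · · · · █ █ ·
    · · · · · · · · · █ ·
    · · · · · · · · · · █
    · · · · · · · · · · ·
T2:
  2·area = 22
  edge (14, 14)→(19, 15): d=(5,1) inclusive
  edge (19, 15)→(2, 16): d=(-17,1) inclusive
  edge (2, 16)→(14, 14): d=(12,-2) inclusive
    (4,6)@(9, 13): e=[0,44,-22] → ·  [on edge]
    (4,7)@(9, 15): e=[10,10,2] → █
    (5,7)@(11, 15): e=[8,8,6] → █
    (6,7)@(13, 15): e=[6,6,10] → █
    (7,7)@(15, 15): e=[4,4,14] → █
    (8,7)@(17, 15): e=[2,2,18] → █
    (9,7)@(19, 15): e=[0,0,22] → █  [on edge]
    (10,7)@(21, 15): e=[-2,-2,26] → ·
  covered (6 px):
    · · · · · · · · · · ·
    · · · · · · · · · · ·
    · · · · · · · · · · ·
    · · · · · · · · · · ·
    · · · · · · · · · · ·
    · · · · · · · · · · ·
    · · · · · · · · · · ·
    · · · · █ █ █ █ █ █ ·

Answer: [4,14,4]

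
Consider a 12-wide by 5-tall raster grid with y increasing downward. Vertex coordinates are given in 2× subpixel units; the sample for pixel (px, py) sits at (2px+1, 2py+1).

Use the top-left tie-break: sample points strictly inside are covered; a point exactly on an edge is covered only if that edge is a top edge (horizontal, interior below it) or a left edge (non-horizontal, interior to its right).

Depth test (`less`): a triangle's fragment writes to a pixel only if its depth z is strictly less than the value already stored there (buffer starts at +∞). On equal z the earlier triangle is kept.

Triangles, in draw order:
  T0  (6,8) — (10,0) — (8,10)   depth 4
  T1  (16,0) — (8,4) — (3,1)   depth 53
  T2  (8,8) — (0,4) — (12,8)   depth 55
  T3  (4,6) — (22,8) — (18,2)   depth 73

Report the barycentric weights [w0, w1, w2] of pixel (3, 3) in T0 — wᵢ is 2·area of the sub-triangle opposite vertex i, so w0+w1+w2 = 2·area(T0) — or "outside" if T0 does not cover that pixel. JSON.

T0:
  2·area = 24
  edge (6, 8)→(10, 0): d=(4,-8) top-left  bias=+0
  edge (10, 0)→(8, 10): d=(-2,10) right/bottom  bias=-1
  edge (8, 10)→(6, 8): d=(-2,-2) top-left  bias=+0
    (0,1)@(1, 3): e=[-60,84,0] → ·  [on edge]
    (4,1)@(9, 3): e=[4,4,16] → #
    (5,1)@(11, 3): e=[20,-16,20] → ·
    (1,2)@(3, 5): e=[-36,60,0] → ·  [on edge]
    (4,2)@(9, 5): e=[12,0,12] → ·  [on edge]
    (2,3)@(5, 7): e=[-12,36,0] → ·  [on edge]
    (3,3)@(7, 7): e=[4,16,4] → #
    (4,3)@(9, 7): e=[20,-4,8] → ·
    (3,4)@(7, 9): e=[12,12,0] → #  [on edge]
    (4,4)@(9, 9): e=[28,-8,4] → ·
  covered (3 px):
    · · · · · · · · · · · ·
    · · · · # · · · · · · ·
    · · · · · · · · · · · ·
    · · · # · · · · · · · ·
    · · · # · · · · · · · ·
T1:
  2·area = 44
  edge (16, 0)→(8, 4): d=(-8,4) right/bottom  bias=-1
  edge (8, 4)→(3, 1): d=(-5,-3) top-left  bias=+0
  edge (3, 1)→(16, 0): d=(13,-1) top-left  bias=+0
    (1,0)@(3, 1): e=[44,0,0] → #  [on edge]
    (2,0)@(5, 1): e=[36,6,2] → #
    (3,0)@(7, 1): e=[28,12,4] → #
    (4,0)@(9, 1): e=[20,18,6] → #
    (5,0)@(11, 1): e=[12,24,8] → #
    (6,0)@(13, 1): e=[4,30,10] → #
    (7,0)@(15, 1): e=[-4,36,12] → ·
    (1,1)@(3, 3): e=[28,-10,26] → ·
    (2,1)@(5, 3): e=[20,-4,28] → ·
    (3,1)@(7, 3): e=[12,2,30] → #
    (5,1)@(11, 3): e=[-4,14,34] → ·
    (6,1)@(13, 3): e=[-12,20,36] → ·
    (6,3)@(13, 7): e=[-44,0,88] → ·  [on edge]
  covered (8 px):
    · # # # # # # · · · · ·
    · · · # # · · · · · · ·
    · · · · · · · · · · · ·
    · · · · · · · · · · · ·
    · · · · · · · · · · · ·
T2:
  2·area = 16
  edge (8, 8)→(0, 4): d=(-8,-4) top-left  bias=+0
  edge (0, 4)→(12, 8): d=(12,4) right/bottom  bias=-1
  edge (12, 8)→(8, 8): d=(-4,0) right/bottom  bias=-1
    (1,2)@(3, 5): e=[4,0,12] → ·  [on edge]
    (3,3)@(7, 7): e=[4,8,4] → #
    (4,3)@(9, 7): e=[12,0,4] → ·  [on edge]
    (3,4)@(7, 9): e=[-12,32,-4] → ·
    (7,4)@(15, 9): e=[20,0,-4] → ·  [on edge]
  covered (1 px):
    · · · · · · · · · · · ·
    · · · · · · · · · · · ·
    · · · · · · · · · · · ·
    · · · # · · · · · · · ·
    · · · · · · · · · · · ·
T3:
  2·area = 100  (B↔C swapped to make it positive)
  edge (4, 6)→(18, 2): d=(14,-4) top-left  bias=+0
  edge (18, 2)→(22, 8): d=(4,6) right/bottom  bias=-1
  edge (22, 8)→(4, 6): d=(-18,-2) top-left  bias=+0
    (7,1)@(15, 3): e=[2,22,76] → #
    (8,1)@(17, 3): e=[10,10,80] → #
    (9,1)@(19, 3): e=[18,-2,84] → ·
    (4,2)@(9, 5): e=[6,66,28] → #
    (5,2)@(11, 5): e=[14,54,32] → #
    (6,2)@(13, 5): e=[22,42,36] → #
    (9,2)@(19, 5): e=[46,6,48] → #
    (10,2)@(21, 5): e=[54,-6,52] → ·
    (4,3)@(9, 7): e=[34,74,-8] → ·
    (5,3)@(11, 7): e=[42,62,-4] → ·
    (6,3)@(13, 7): e=[50,50,0] → #  [on edge]
    (10,3)@(21, 7): e=[82,2,16] → #
  covered (13 px):
    · · · · · · · · · · · ·
    · · · · · · · # # · · ·
    · · · · # # # # # # · ·
    · · · · · · # # # # # ·
    · · · · · · · · · · · ·

Result: [16,4,4]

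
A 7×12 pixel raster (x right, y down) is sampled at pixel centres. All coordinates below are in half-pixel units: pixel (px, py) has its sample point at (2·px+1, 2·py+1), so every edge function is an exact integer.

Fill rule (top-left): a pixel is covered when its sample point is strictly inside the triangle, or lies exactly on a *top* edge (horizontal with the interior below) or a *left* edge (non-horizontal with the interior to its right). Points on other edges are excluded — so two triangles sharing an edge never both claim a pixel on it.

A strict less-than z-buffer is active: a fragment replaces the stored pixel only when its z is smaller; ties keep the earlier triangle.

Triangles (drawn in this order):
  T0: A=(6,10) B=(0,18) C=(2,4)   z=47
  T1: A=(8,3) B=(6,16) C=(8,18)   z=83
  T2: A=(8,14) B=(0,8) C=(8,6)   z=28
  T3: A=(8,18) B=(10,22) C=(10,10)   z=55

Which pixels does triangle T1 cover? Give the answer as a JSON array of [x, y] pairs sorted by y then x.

T0:
  2·area = 68
  edge (6, 10)→(0, 18): d=(-6,8) right/bottom  bias=-1
  edge (0, 18)→(2, 4): d=(2,-14) top-left  bias=+0
  edge (2, 4)→(6, 10): d=(4,6) right/bottom  bias=-1
    (1,3)@(3, 7): e=[42,20,6] → █
    (2,3)@(5, 7): e=[26,48,-6] → ·
    (1,4)@(3, 9): e=[30,24,14] → █
    (2,4)@(5, 9): e=[14,52,2] → █
    (3,4)@(7, 9): e=[-2,80,-10] → ·
    (0,5)@(1, 11): e=[34,0,34] → █  [on edge]
    (3,5)@(7, 11): e=[-14,84,-2] → ·
    (0,6)@(1, 13): e=[22,4,42] → █
    (2,6)@(5, 13): e=[-10,60,18] → ·
    (0,7)@(1, 15): e=[10,8,50] → █
    (1,7)@(3, 15): e=[-6,36,38] → ·
    (0,8)@(1, 17): e=[-2,12,58] → ·
  covered (9 px):
    · · · · · · ·
    · · · · · · ·
    · · · · · · ·
    · █ · · · · ·
    · █ █ · · · ·
    █ █ █ · · · ·
    █ █ · · · · ·
    █ · · · · · ·
    · · · · · · ·
    · · · · · · ·
    · · · · · · ·
    · · · · · · ·
T1:
  2·area = 30  (B↔C swapped to make it positive)
  edge (8, 3)→(8, 18): d=(0,15) right/bottom  bias=-1
  edge (8, 18)→(6, 16): d=(-2,-2) top-left  bias=+0
  edge (6, 16)→(8, 3): d=(2,-13) top-left  bias=+0
    (0,5)@(1, 11): e=[105,0,-75] → ·  [on edge]
    (3,5)@(7, 11): e=[15,12,3] → █
    (4,5)@(9, 11): e=[-15,16,29] → ·
    (1,6)@(3, 13): e=[75,0,-45] → ·  [on edge]
    (3,6)@(7, 13): e=[15,8,7] → █
    (4,6)@(9, 13): e=[-15,12,33] → ·
    (2,7)@(5, 15): e=[45,0,-15] → ·  [on edge]
    (3,7)@(7, 15): e=[15,4,11] → █
    (4,7)@(9, 15): e=[-15,8,37] → ·
    (3,8)@(7, 17): e=[15,0,15] → █  [on edge]
    (4,8)@(9, 17): e=[-15,4,41] → ·
    (3,9)@(7, 19): e=[15,-4,19] → ·
    (4,9)@(9, 19): e=[-15,0,45] → ·  [on edge]
    (5,10)@(11, 21): e=[-45,0,75] → ·  [on edge]
    (6,11)@(13, 23): e=[-75,0,105] → ·  [on edge]
  covered (4 px):
    · · · · · · ·
    · · · · · · ·
    · · · · · · ·
    · · · · · · ·
    · · · · · · ·
    · · · █ · · ·
    · · · █ · · ·
    · · · █ · · ·
    · · · █ · · ·
    · · · · · · ·
    · · · · · · ·
    · · · · · · ·
T2:
  2·area = 64
  edge (8, 14)→(0, 8): d=(-8,-6) top-left  bias=+0
  edge (0, 8)→(8, 6): d=(8,-2) top-left  bias=+0
  edge (8, 6)→(8, 14): d=(0,8) right/bottom  bias=-1
    (2,3)@(5, 7): e=[38,2,24] → █
    (3,3)@(7, 7): e=[50,6,8] → █
    (4,3)@(9, 7): e=[62,10,-8] → ·
    (1,4)@(3, 9): e=[10,14,40] → █
    (4,4)@(9, 9): e=[46,26,-8] → ·
    (1,5)@(3, 11): e=[-6,30,40] → ·
    (2,5)@(5, 11): e=[6,34,24] → █
    (4,5)@(9, 11): e=[30,42,-8] → ·
    (2,6)@(5, 13): e=[-10,50,24] → ·
    (3,6)@(7, 13): e=[2,54,8] → █
    (4,6)@(9, 13): e=[14,58,-8] → ·
    (3,7)@(7, 15): e=[-14,70,8] → ·
  covered (8 px):
    · · · · · · ·
    · · · · · · ·
    · · · · · · ·
    · · █ █ · · ·
    · █ █ █ · · ·
    · · █ █ · · ·
    · · · █ · · ·
    · · · · · · ·
    · · · · · · ·
    · · · · · · ·
    · · · · · · ·
    · · · · · · ·
T3:
  2·area = 24  (B↔C swapped to make it positive)
  edge (8, 18)→(10, 10): d=(2,-8) top-left  bias=+0
  edge (10, 10)→(10, 22): d=(0,12) right/bottom  bias=-1
  edge (10, 22)→(8, 18): d=(-2,-4) top-left  bias=+0
    (4,7)@(9, 15): e=[2,12,10] → █
    (5,7)@(11, 15): e=[18,-12,18] → ·
    (4,8)@(9, 17): e=[6,12,6] → █
    (5,8)@(11, 17): e=[22,-12,14] → ·
    (4,9)@(9, 19): e=[10,12,2] → █
    (5,9)@(11, 19): e=[26,-12,10] → ·
    (4,10)@(9, 21): e=[14,12,-2] → ·
  covered (3 px):
    · · · · · · ·
    · · · · · · ·
    · · · · · · ·
    · · · · · · ·
    · · · · · · ·
    · · · · · · ·
    · · · · · · ·
    · · · · █ · ·
    · · · · █ · ·
    · · · · █ · ·
    · · · · · · ·
    · · · · · · ·

Result: [[3,5],[3,6],[3,7],[3,8]]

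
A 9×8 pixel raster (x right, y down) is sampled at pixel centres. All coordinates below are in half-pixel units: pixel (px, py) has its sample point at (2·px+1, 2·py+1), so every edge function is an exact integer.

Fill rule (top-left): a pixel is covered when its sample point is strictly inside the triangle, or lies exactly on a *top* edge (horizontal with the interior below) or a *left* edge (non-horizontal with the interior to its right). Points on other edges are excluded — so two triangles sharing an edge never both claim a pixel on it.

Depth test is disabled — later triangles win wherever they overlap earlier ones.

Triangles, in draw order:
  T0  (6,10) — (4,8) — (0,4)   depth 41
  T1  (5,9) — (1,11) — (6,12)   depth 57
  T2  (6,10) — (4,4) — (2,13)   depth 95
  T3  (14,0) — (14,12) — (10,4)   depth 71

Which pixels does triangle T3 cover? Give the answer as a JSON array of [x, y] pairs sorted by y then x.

T0:
  degenerate (2·area = 0) — covers nothing
T1:
  2·area = 14  (B↔C swapped to make it positive)
  edge (5, 9)→(6, 12): d=(1,3) right/bottom  bias=-1
  edge (6, 12)→(1, 11): d=(-5,-1) top-left  bias=+0
  edge (1, 11)→(5, 9): d=(4,-2) top-left  bias=+0
    (1,1)@(3, 3): e=[0,42,-28] → ·  [on edge]
    (8,1)@(17, 3): e=[-42,56,0] → ·  [on edge]
    (6,2)@(13, 5): e=[-28,42,0] → ·  [on edge]
    (4,3)@(9, 7): e=[-14,28,0] → ·  [on edge]
    (2,4)@(5, 9): e=[0,14,0] → ·  [on edge]
    (0,5)@(1, 11): e=[14,0,0] → #  [on edge]
    (1,5)@(3, 11): e=[8,2,4] → #
    (2,5)@(5, 11): e=[2,4,8] → #
    (3,5)@(7, 11): e=[-4,6,12] → ·
    (0,6)@(1, 13): e=[16,-10,8] → ·
    (1,6)@(3, 13): e=[10,-8,12] → ·
    (2,6)@(5, 13): e=[4,-6,16] → ·
    (5,6)@(11, 13): e=[-14,0,28] → ·  [on edge]
    (3,7)@(7, 15): e=[0,-14,28] → ·  [on edge]
  covered (3 px):
    · · · · · · · · ·
    · · · · · · · · ·
    · · · · · · · · ·
    · · · · · · · · ·
    · · · · · · · · ·
    # # # · · · · · ·
    · · · · · · · · ·
    · · · · · · · · ·
T2:
  2·area = 30  (B↔C swapped to make it positive)
  edge (6, 10)→(2, 13): d=(-4,3) right/bottom  bias=-1
  edge (2, 13)→(4, 4): d=(2,-9) top-left  bias=+0
  edge (4, 4)→(6, 10): d=(2,6) right/bottom  bias=-1
    (1,0)@(3, 1): e=[45,-15,0] → ·  [on edge]
    (2,3)@(5, 7): e=[15,15,0] → ·  [on edge]
    (1,4)@(3, 9): e=[13,1,16] → #
    (2,4)@(5, 9): e=[7,19,4] → #
    (3,4)@(7, 9): e=[1,37,-8] → ·
    (1,5)@(3, 11): e=[5,5,20] → #
    (2,5)@(5, 11): e=[-1,23,8] → ·
    (1,6)@(3, 13): e=[-3,9,24] → ·
    (3,6)@(7, 13): e=[-15,45,0] → ·  [on edge]
  covered (3 px):
    · · · · · · · · ·
    · · · · · · · · ·
    · · · · · · · · ·
    · · · · · · · · ·
    · # # · · · · · ·
    · # · · · · · · ·
    · · · · · · · · ·
    · · · · · · · · ·
T3:
  2·area = 48
  edge (14, 0)→(14, 12): d=(0,12) right/bottom  bias=-1
  edge (14, 12)→(10, 4): d=(-4,-8) top-left  bias=+0
  edge (10, 4)→(14, 0): d=(4,-4) top-left  bias=+0
    (6,0)@(13, 1): e=[12,36,0] → #  [on edge]
    (7,0)@(15, 1): e=[-12,52,8] → ·
    (5,1)@(11, 3): e=[36,12,0] → #  [on edge]
    (7,1)@(15, 3): e=[-12,44,16] → ·
    (4,2)@(9, 5): e=[60,-12,0] → ·  [on edge]
    (5,2)@(11, 5): e=[36,4,8] → #
    (7,2)@(15, 5): e=[-12,36,24] → ·
    (3,3)@(7, 7): e=[84,-36,0] → ·  [on edge]
    (5,3)@(11, 7): e=[36,-4,16] → ·
    (6,3)@(13, 7): e=[12,12,24] → #
    (7,3)@(15, 7): e=[-12,28,32] → ·
    (2,4)@(5, 9): e=[108,-60,0] → ·  [on edge]
    (1,5)@(3, 11): e=[132,-84,0] → ·  [on edge]
    (0,6)@(1, 13): e=[156,-108,0] → ·  [on edge]
  covered (7 px):
    · · · · · · # · ·
    · · · · · # # · ·
    · · · · · # # · ·
    · · · · · · # · ·
    · · · · · · # · ·
    · · · · · · · · ·
    · · · · · · · · ·
    · · · · · · · · ·

Result: [[6,0],[5,1],[6,1],[5,2],[6,2],[6,3],[6,4]]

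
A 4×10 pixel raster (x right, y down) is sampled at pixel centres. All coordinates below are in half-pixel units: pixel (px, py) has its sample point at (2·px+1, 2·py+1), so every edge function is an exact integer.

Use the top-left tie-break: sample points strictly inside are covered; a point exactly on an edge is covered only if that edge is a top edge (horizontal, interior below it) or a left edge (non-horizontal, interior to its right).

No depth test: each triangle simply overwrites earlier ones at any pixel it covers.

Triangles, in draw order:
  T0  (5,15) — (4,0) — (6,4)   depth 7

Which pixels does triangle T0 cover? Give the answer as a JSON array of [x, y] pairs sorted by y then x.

T0:
  2·area = 26
  edge (5, 15)→(4, 0): d=(-1,-15) top-left  bias=+0
  edge (4, 0)→(6, 4): d=(2,4) right/bottom  bias=-1
  edge (6, 4)→(5, 15): d=(-1,11) right/bottom  bias=-1
    (2,1)@(5, 3): e=[12,2,12] → #
    (3,1)@(7, 3): e=[42,-6,-10] → ·
    (2,2)@(5, 5): e=[10,6,10] → #
    (3,2)@(7, 5): e=[40,-2,-12] → ·
    (2,3)@(5, 7): e=[8,10,8] → #
    (3,3)@(7, 7): e=[38,2,-14] → ·
    (2,4)@(5, 9): e=[6,14,6] → #
    (3,4)@(7, 9): e=[36,6,-16] → ·
    (2,5)@(5, 11): e=[4,18,4] → #
    (3,5)@(7, 11): e=[34,10,-18] → ·
    (2,6)@(5, 13): e=[2,22,2] → #
    (3,6)@(7, 13): e=[32,14,-20] → ·
    (2,7)@(5, 15): e=[0,26,0] → ·  [on edge]
  covered (6 px):
    · · · ·
    · · # ·
    · · # ·
    · · # ·
    · · # ·
    · · # ·
    · · # ·
    · · · ·
    · · · ·
    · · · ·

Answer: [[2,1],[2,2],[2,3],[2,4],[2,5],[2,6]]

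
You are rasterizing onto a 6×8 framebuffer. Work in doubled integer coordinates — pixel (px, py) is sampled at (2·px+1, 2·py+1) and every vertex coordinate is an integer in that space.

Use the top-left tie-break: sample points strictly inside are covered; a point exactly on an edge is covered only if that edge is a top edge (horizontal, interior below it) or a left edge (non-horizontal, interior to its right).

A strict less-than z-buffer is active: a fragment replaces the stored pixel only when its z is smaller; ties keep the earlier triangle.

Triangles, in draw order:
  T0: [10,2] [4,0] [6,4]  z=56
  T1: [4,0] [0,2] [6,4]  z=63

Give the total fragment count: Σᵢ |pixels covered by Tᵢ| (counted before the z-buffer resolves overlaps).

T0:
  2·area = 20  (B↔C swapped to make it positive)
  edge (10, 2)→(6, 4): d=(-4,2) right/bottom  bias=-1
  edge (6, 4)→(4, 0): d=(-2,-4) top-left  bias=+0
  edge (4, 0)→(10, 2): d=(6,2) right/bottom  bias=-1
    (2,0)@(5, 1): e=[14,2,4] → #
    (3,0)@(7, 1): e=[10,10,0] → ·  [on edge]
    (2,1)@(5, 3): e=[6,-2,16] → ·
    (3,1)@(7, 3): e=[2,6,12] → #
    (4,1)@(9, 3): e=[-2,14,8] → ·
    (3,2)@(7, 5): e=[-6,2,24] → ·
  covered (2 px):
    · · # · · ·
    · · · # · ·
    · · · · · ·
    · · · · · ·
    · · · · · ·
    · · · · · ·
    · · · · · ·
    · · · · · ·
T1:
  2·area = 20  (B↔C swapped to make it positive)
  edge (4, 0)→(6, 4): d=(2,4) right/bottom  bias=-1
  edge (6, 4)→(0, 2): d=(-6,-2) top-left  bias=+0
  edge (0, 2)→(4, 0): d=(4,-2) top-left  bias=+0
    (1,0)@(3, 1): e=[6,12,2] → #
    (2,0)@(5, 1): e=[-2,16,6] → ·
    (1,1)@(3, 3): e=[10,0,10] → #  [on edge]
    (2,1)@(5, 3): e=[2,4,14] → #
    (3,1)@(7, 3): e=[-6,8,18] → ·
    (1,2)@(3, 5): e=[14,-12,18] → ·
    (2,2)@(5, 5): e=[6,-8,22] → ·
    (4,2)@(9, 5): e=[-10,0,30] → ·  [on edge]
  covered (3 px):
    · # · · · ·
    · # # · · ·
    · · · · · ·
    · · · · · ·
    · · · · · ·
    · · · · · ·
    · · · · · ·
    · · · · · ·

Answer: 5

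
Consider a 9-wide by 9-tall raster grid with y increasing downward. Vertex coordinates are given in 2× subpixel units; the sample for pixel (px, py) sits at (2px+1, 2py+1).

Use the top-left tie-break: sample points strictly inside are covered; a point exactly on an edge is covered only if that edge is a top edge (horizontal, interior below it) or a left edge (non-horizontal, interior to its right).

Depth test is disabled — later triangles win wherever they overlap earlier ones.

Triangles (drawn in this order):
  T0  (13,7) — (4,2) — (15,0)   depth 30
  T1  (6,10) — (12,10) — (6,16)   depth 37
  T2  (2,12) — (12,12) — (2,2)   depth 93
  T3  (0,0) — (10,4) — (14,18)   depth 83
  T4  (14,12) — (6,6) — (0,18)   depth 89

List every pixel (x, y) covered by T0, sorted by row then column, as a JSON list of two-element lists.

T0:
  2·area = 73
  edge (13, 7)→(4, 2): d=(-9,-5) top-left  bias=+0
  edge (4, 2)→(15, 0): d=(11,-2) top-left  bias=+0
  edge (15, 0)→(13, 7): d=(-2,7) right/bottom  bias=-1
    (5,0)@(11, 1): e=[44,3,26] → X
    (6,0)@(13, 1): e=[54,7,12] → X
    (7,0)@(15, 1): e=[64,11,-2] → .
    (3,1)@(7, 3): e=[6,17,50] → X
    (4,1)@(9, 3): e=[16,21,36] → X
    (7,1)@(15, 3): e=[46,33,-6] → .
    (3,2)@(7, 5): e=[-12,39,46] → .
    (4,2)@(9, 5): e=[-2,43,32] → .
    (5,2)@(11, 5): e=[8,47,18] → X
    (7,2)@(15, 5): e=[28,55,-10] → .
    (5,3)@(11, 7): e=[-10,69,14] → .
    (6,3)@(13, 7): e=[0,73,0] → .  [on edge]
  covered (8 px):
    . . . . . X X . .
    . . . X X X X . .
    . . . . . X X . .
    . . . . . . . . .
    . . . . . . . . .
    . . . . . . . . .
    . . . . . . . . .
    . . . . . . . . .
    . . . . . . . . .
T1:
  2·area = 36
  edge (6, 10)→(12, 10): d=(6,0) top-left  bias=+0
  edge (12, 10)→(6, 16): d=(-6,6) right/bottom  bias=-1
  edge (6, 16)→(6, 10): d=(0,-6) top-left  bias=+0
    (8,2)@(17, 5): e=[-30,0,66] → .  [on edge]
    (7,3)@(15, 7): e=[-18,0,54] → .  [on edge]
    (6,4)@(13, 9): e=[-6,0,42] → .  [on edge]
    (3,5)@(7, 11): e=[6,24,6] → X
    (4,5)@(9, 11): e=[6,12,18] → X
    (5,5)@(11, 11): e=[6,0,30] → .  [on edge]
    (3,6)@(7, 13): e=[18,12,6] → X
    (4,6)@(9, 13): e=[18,0,18] → .  [on edge]
    (3,7)@(7, 15): e=[30,0,6] → .  [on edge]
    (2,8)@(5, 17): e=[42,0,-6] → .  [on edge]
  covered (3 px):
    . . . . . . . . .
    . . . . . . . . .
    . . . . . . . . .
    . . . . . . . . .
    . . . . . . . . .
    . . . X X . . . .
    . . . X . . . . .
    . . . . . . . . .
    . . . . . . . . .
T2:
  2·area = 100  (B↔C swapped to make it positive)
  edge (2, 12)→(2, 2): d=(0,-10) top-left  bias=+0
  edge (2, 2)→(12, 12): d=(10,10) right/bottom  bias=-1
  edge (12, 12)→(2, 12): d=(-10,0) right/bottom  bias=-1
    (0,0)@(1, 1): e=[-10,0,110] → .  [on edge]
    (1,1)@(3, 3): e=[10,0,90] → .  [on edge]
    (1,2)@(3, 5): e=[10,20,70] → X
    (2,2)@(5, 5): e=[30,0,70] → .  [on edge]
    (1,3)@(3, 7): e=[10,40,50] → X
    (2,3)@(5, 7): e=[30,20,50] → X
    (3,3)@(7, 7): e=[50,0,50] → .  [on edge]
    (1,4)@(3, 9): e=[10,60,30] → X
    (3,4)@(7, 9): e=[50,20,30] → X
    (4,4)@(9, 9): e=[70,0,30] → .  [on edge]
    (1,5)@(3, 11): e=[10,80,10] → X
    (4,5)@(9, 11): e=[70,20,10] → X
    (5,5)@(11, 11): e=[90,0,10] → .  [on edge]
    (6,6)@(13, 13): e=[110,0,-10] → .  [on edge]
    (7,7)@(15, 15): e=[130,0,-30] → .  [on edge]
    (8,8)@(17, 17): e=[150,0,-50] → .  [on edge]
  covered (10 px):
    . . . . . . . . .
    . . . . . . . . .
    . X . . . . . . .
    . X X . . . . . .
    . X X X . . . . .
    . X X X X . . . .
    . . . . . . . . .
    . . . . . . . . .
    . . . . . . . . .
T3:
  2·area = 124
  edge (0, 0)→(10, 4): d=(10,4) right/bottom  bias=-1
  edge (10, 4)→(14, 18): d=(4,14) right/bottom  bias=-1
  edge (14, 18)→(0, 0): d=(-14,-18) top-left  bias=+0
    (0,0)@(1, 1): e=[6,114,4] → X
    (1,0)@(3, 1): e=[-2,86,40] → .
    (0,1)@(1, 3): e=[26,122,-24] → .
    (1,1)@(3, 3): e=[18,94,12] → X
    (2,1)@(5, 3): e=[10,66,48] → X
    (3,1)@(7, 3): e=[2,38,84] → X
    (4,1)@(9, 3): e=[-6,10,120] → .
    (1,2)@(3, 5): e=[38,102,-16] → .
    (2,2)@(5, 5): e=[30,74,20] → X
    (4,2)@(9, 5): e=[14,18,92] → X
    (5,2)@(11, 5): e=[6,-10,128] → .
    (2,3)@(5, 7): e=[50,82,-8] → .
    (3,4)@(7, 9): e=[62,62,0] → X  [on edge]
  covered (16 px):
    X . . . . . . . .
    . X X X . . . . .
    . . X X X . . . .
    . . . X X . . . .
    . . . X X X . . .
    . . . . X X . . .
    . . . . . X . . .
    . . . . . . X . .
    . . . . . . . . .
T4:
  2·area = 132  (B↔C swapped to make it positive)
  edge (14, 12)→(0, 18): d=(-14,6) right/bottom  bias=-1
  edge (0, 18)→(6, 6): d=(6,-12) top-left  bias=+0
  edge (6, 6)→(14, 12): d=(8,6) right/bottom  bias=-1
    (3,3)@(7, 7): e=[112,18,2] → X
    (4,3)@(9, 7): e=[100,42,-10] → .
    (2,4)@(5, 9): e=[96,6,30] → X
    (4,4)@(9, 9): e=[72,54,6] → X
    (5,4)@(11, 9): e=[60,78,-6] → .
    (2,5)@(5, 11): e=[68,18,46] → X
    (5,5)@(11, 11): e=[32,90,10] → X
    (6,5)@(13, 11): e=[20,114,-2] → .
    (1,6)@(3, 13): e=[52,6,74] → X
    (6,6)@(13, 13): e=[-8,126,14] → .
    (1,7)@(3, 15): e=[24,18,90] → X
    (3,7)@(7, 15): e=[0,66,66] → .  [on edge]
  covered (16 px):
    . . . . . . . . .
    . . . . . . . . .
    . . . . . . . . .
    . . . X . . . . .
    . . X X X . . . .
    . . X X X X . . .
    . X X X X X . . .
    . X X . . . . . .
    X . . . . . . . .

Result: [[5,0],[6,0],[3,1],[4,1],[5,1],[6,1],[5,2],[6,2]]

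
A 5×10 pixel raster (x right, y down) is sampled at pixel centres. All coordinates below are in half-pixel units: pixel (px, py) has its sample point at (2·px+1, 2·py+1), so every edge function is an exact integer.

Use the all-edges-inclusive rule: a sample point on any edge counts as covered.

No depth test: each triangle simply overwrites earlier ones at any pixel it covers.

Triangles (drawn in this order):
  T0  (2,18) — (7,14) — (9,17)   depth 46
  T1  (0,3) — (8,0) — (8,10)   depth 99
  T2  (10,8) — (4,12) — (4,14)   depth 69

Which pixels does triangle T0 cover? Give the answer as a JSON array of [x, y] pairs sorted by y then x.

T0:
  2·area = 23
  edge (2, 18)→(7, 14): d=(5,-4) inclusive
  edge (7, 14)→(9, 17): d=(2,3) inclusive
  edge (9, 17)→(2, 18): d=(-7,1) inclusive
    (0,2)@(1, 5): e=[-69,0,92] → ·  [on edge]
    (2,5)@(5, 11): e=[-23,0,46] → ·  [on edge]
    (3,7)@(7, 15): e=[5,2,16] → █
    (4,7)@(9, 15): e=[13,-4,14] → ·
    (2,8)@(5, 17): e=[7,12,4] → █
    (4,8)@(9, 17): e=[23,0,0] → █  [on edge]
    (2,9)@(5, 19): e=[17,16,-10] → ·
    (3,9)@(7, 19): e=[25,10,-12] → ·
    (4,9)@(9, 19): e=[33,4,-14] → ·
  covered (4 px):
    · · · · ·
    · · · · ·
    · · · · ·
    · · · · ·
    · · · · ·
    · · · · ·
    · · · · ·
    · · · █ ·
    · · █ █ █
    · · · · ·
T1:
  2·area = 80
  edge (0, 3)→(8, 0): d=(8,-3) inclusive
  edge (8, 0)→(8, 10): d=(0,10) inclusive
  edge (8, 10)→(0, 3): d=(-8,-7) inclusive
    (3,0)@(7, 1): e=[5,10,65] → █
    (4,0)@(9, 1): e=[11,-10,79] → ·
    (0,1)@(1, 3): e=[3,70,7] → █
    (1,1)@(3, 3): e=[9,50,21] → █
    (2,1)@(5, 3): e=[15,30,35] → █
    (4,1)@(9, 3): e=[27,-10,63] → ·
    (0,2)@(1, 5): e=[19,70,-9] → ·
    (1,2)@(3, 5): e=[25,50,5] → █
    (4,2)@(9, 5): e=[43,-10,47] → ·
    (1,3)@(3, 7): e=[41,50,-11] → ·
    (2,3)@(5, 7): e=[47,30,3] → █
    (4,3)@(9, 7): e=[59,-10,31] → ·
  covered (11 px):
    · · · █ ·
    █ █ █ █ ·
    · █ █ █ ·
    · · █ █ ·
    · · · █ ·
    · · · · ·
    · · · · ·
    · · · · ·
    · · · · ·
    · · · · ·
T2:
  2·area = 12  (B↔C swapped to make it positive)
  edge (10, 8)→(4, 14): d=(-6,6) inclusive
  edge (4, 14)→(4, 12): d=(0,-2) inclusive
  edge (4, 12)→(10, 8): d=(6,-4) inclusive
    (4,4)@(9, 9): e=[0,10,2] → █  [on edge]
    (3,5)@(7, 11): e=[0,6,6] → █  [on edge]
    (4,5)@(9, 11): e=[-12,10,14] → ·
    (2,6)@(5, 13): e=[0,2,10] → █  [on edge]
    (3,6)@(7, 13): e=[-12,6,18] → ·
    (1,7)@(3, 15): e=[0,-2,14] → ·  [on edge]
    (2,7)@(5, 15): e=[-12,2,22] → ·
    (0,8)@(1, 17): e=[0,-6,18] → ·  [on edge]
  covered (3 px):
    · · · · ·
    · · · · ·
    · · · · ·
    · · · · ·
    · · · · █
    · · · █ ·
    · · █ · ·
    · · · · ·
    · · · · ·
    · · · · ·

Final: [[3,7],[2,8],[3,8],[4,8]]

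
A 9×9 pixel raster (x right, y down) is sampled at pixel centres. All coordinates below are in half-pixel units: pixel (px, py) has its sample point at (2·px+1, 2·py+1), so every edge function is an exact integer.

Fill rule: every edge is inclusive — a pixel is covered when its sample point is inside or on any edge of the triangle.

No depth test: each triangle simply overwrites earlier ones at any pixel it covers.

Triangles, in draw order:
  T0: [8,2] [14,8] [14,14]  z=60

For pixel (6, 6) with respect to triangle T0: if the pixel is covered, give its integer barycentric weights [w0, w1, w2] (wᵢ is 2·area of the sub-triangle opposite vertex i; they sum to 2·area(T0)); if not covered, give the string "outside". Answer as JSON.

T0:
  2·area = 36
  edge (8, 2)→(14, 8): d=(6,6) inclusive
  edge (14, 8)→(14, 14): d=(0,6) inclusive
  edge (14, 14)→(8, 2): d=(-6,-12) inclusive
    (3,0)@(7, 1): e=[0,42,-6] → ·  [on edge]
    (4,1)@(9, 3): e=[0,30,6] → █  [on edge]
    (5,1)@(11, 3): e=[-12,18,30] → ·
    (4,2)@(9, 5): e=[12,30,-6] → ·
    (5,2)@(11, 5): e=[0,18,18] → █  [on edge]
    (6,2)@(13, 5): e=[-12,6,42] → ·
    (5,3)@(11, 7): e=[12,18,6] → █
    (6,3)@(13, 7): e=[0,6,30] → █  [on edge]
    (7,3)@(15, 7): e=[-12,-6,54] → ·
    (5,4)@(11, 9): e=[24,18,-6] → ·
    (6,4)@(13, 9): e=[12,6,18] → █
    (7,4)@(15, 9): e=[0,-6,42] → ·  [on edge]
    (8,5)@(17, 11): e=[0,-18,54] → ·  [on edge]
  covered (6 px):
    · · · · · · · · ·
    · · · · █ · · · ·
    · · · · · █ · · ·
    · · · · · █ █ · ·
    · · · · · · █ · ·
    · · · · · · █ · ·
    · · · · · · · · ·
    · · · · · · · · ·
    · · · · · · · · ·

Result: "outside"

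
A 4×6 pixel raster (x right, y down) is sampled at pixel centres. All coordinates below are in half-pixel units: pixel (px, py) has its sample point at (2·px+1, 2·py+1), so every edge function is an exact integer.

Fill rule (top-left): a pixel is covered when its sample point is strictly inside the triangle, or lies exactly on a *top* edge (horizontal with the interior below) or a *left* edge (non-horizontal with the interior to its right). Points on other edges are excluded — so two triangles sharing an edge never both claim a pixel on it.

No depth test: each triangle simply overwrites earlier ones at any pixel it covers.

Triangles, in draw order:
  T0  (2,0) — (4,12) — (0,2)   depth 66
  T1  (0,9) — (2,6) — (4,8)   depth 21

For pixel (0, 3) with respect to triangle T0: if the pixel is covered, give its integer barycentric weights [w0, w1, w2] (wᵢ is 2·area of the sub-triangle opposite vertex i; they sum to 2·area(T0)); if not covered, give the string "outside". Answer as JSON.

T0:
  2·area = 28
  edge (2, 0)→(4, 12): d=(2,12) right/bottom  bias=-1
  edge (4, 12)→(0, 2): d=(-4,-10) top-left  bias=+0
  edge (0, 2)→(2, 0): d=(2,-2) top-left  bias=+0
    (0,0)@(1, 1): e=[14,14,0] → X  [on edge]
    (1,0)@(3, 1): e=[-10,34,4] → .
    (0,1)@(1, 3): e=[18,6,4] → X
    (1,1)@(3, 3): e=[-6,26,8] → .
    (0,2)@(1, 5): e=[22,-2,8] → .
    (1,3)@(3, 7): e=[2,10,16] → X
    (2,3)@(5, 7): e=[-22,30,20] → .
    (1,4)@(3, 9): e=[6,2,20] → X
    (2,4)@(5, 9): e=[-18,22,24] → .
    (1,5)@(3, 11): e=[10,-6,24] → .
  covered (4 px):
    X . . .
    X . . .
    . . . .
    . X . .
    . X . .
    . . . .
T1:
  2·area = 10
  edge (0, 9)→(2, 6): d=(2,-3) top-left  bias=+0
  edge (2, 6)→(4, 8): d=(2,2) right/bottom  bias=-1
  edge (4, 8)→(0, 9): d=(-4,1) right/bottom  bias=-1
    (0,2)@(1, 5): e=[-5,0,15] → .  [on edge]
    (1,3)@(3, 7): e=[5,0,5] → .  [on edge]
    (2,4)@(5, 9): e=[15,0,-5] → .  [on edge]
    (3,5)@(7, 11): e=[25,0,-15] → .  [on edge]
  covered (0 px):
    . . . .
    . . . .
    . . . .
    . . . .
    . . . .
    . . . .

Final: "outside"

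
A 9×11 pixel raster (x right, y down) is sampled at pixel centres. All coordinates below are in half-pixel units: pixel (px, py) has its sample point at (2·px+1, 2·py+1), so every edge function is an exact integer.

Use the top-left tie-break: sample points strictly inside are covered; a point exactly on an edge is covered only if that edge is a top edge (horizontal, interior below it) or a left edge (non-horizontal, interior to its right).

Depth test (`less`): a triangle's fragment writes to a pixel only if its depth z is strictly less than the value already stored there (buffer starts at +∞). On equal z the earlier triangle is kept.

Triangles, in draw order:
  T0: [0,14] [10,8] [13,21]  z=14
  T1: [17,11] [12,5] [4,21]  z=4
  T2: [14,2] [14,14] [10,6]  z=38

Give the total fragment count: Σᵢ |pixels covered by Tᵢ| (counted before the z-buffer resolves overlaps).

T0:
  2·area = 148
  edge (0, 14)→(10, 8): d=(10,-6) top-left  bias=+0
  edge (10, 8)→(13, 21): d=(3,13) right/bottom  bias=-1
  edge (13, 21)→(0, 14): d=(-13,-7) top-left  bias=+0
    (7,2)@(15, 5): e=[0,-74,222] → ·  [on edge]
    (4,4)@(9, 9): e=[4,16,128] → █
    (5,4)@(11, 9): e=[16,-10,142] → ·
    (2,5)@(5, 11): e=[0,74,74] → █  [on edge]
    (3,5)@(7, 11): e=[12,48,88] → █
    (5,5)@(11, 11): e=[36,-4,116] → ·
    (1,6)@(3, 13): e=[8,106,34] → █
    (5,6)@(11, 13): e=[56,2,90] → █
    (6,6)@(13, 13): e=[68,-24,104] → ·
    (1,7)@(3, 15): e=[28,112,8] → █
    (6,7)@(13, 15): e=[88,-18,78] → ·
    (1,8)@(3, 17): e=[48,118,-18] → ·
    (6,10)@(13, 21): e=[148,0,0] → ·  [on edge]
  covered (18 px):
    · · · · · · · · ·
    · · · · · · · · ·
    · · · · · · · · ·
    · · · · · · · · ·
    · · · · █ · · · ·
    · · █ █ █ · · · ·
    · █ █ █ █ █ · · ·
    · █ █ █ █ █ · · ·
    · · · █ █ █ · · ·
    · · · · · █ · · ·
    · · · · · · · · ·
T1:
  2·area = 128  (B↔C swapped to make it positive)
  edge (17, 11)→(4, 21): d=(-13,10) right/bottom  bias=-1
  edge (4, 21)→(12, 5): d=(8,-16) top-left  bias=+0
  edge (12, 5)→(17, 11): d=(5,6) right/bottom  bias=-1
    (6,1)@(13, 3): e=[144,0,-16] → ·  [on edge]
    (5,3)@(11, 7): e=[112,0,16] → █  [on edge]
    (6,3)@(13, 7): e=[92,32,4] → █
    (7,3)@(15, 7): e=[72,64,-8] → ·
    (5,4)@(11, 9): e=[86,16,26] → █
    (7,4)@(15, 9): e=[46,80,2] → █
    (8,4)@(17, 9): e=[26,112,-10] → ·
    (4,5)@(9, 11): e=[80,0,48] → █  [on edge]
    (8,5)@(17, 11): e=[0,128,0] → ·  [on edge]
    (4,6)@(9, 13): e=[54,16,58] → █
    (7,6)@(15, 13): e=[-6,112,22] → ·
    (3,7)@(7, 15): e=[48,0,80] → █  [on edge]
    (2,9)@(5, 19): e=[16,0,112] → █  [on edge]
  covered (18 px):
    · · · · · · · · ·
    · · · · · · · · ·
    · · · · · · · · ·
    · · · · · █ █ · ·
    · · · · · █ █ █ ·
    · · · · █ █ █ █ ·
    · · · · █ █ █ · ·
    · · · █ █ █ · · ·
    · · · █ █ · · · ·
    · · █ · · · · · ·
    · · · · · · · · ·
T2:
  2·area = 48
  edge (14, 2)→(14, 14): d=(0,12) right/bottom  bias=-1
  edge (14, 14)→(10, 6): d=(-4,-8) top-left  bias=+0
  edge (10, 6)→(14, 2): d=(4,-4) top-left  bias=+0
    (7,0)@(15, 1): e=[-12,60,0] → ·  [on edge]
    (6,1)@(13, 3): e=[12,36,0] → █  [on edge]
    (7,1)@(15, 3): e=[-12,52,8] → ·
    (5,2)@(11, 5): e=[36,12,0] → █  [on edge]
    (7,2)@(15, 5): e=[-12,44,16] → ·
    (4,3)@(9, 7): e=[60,-12,0] → ·  [on edge]
    (5,3)@(11, 7): e=[36,4,8] → █
    (7,3)@(15, 7): e=[-12,36,24] → ·
    (3,4)@(7, 9): e=[84,-36,0] → ·  [on edge]
    (5,4)@(11, 9): e=[36,-4,16] → ·
    (6,4)@(13, 9): e=[12,12,24] → █
    (7,4)@(15, 9): e=[-12,28,32] → ·
    (2,5)@(5, 11): e=[108,-60,0] → ·  [on edge]
    (1,6)@(3, 13): e=[132,-84,0] → ·  [on edge]
    (0,7)@(1, 15): e=[156,-108,0] → ·  [on edge]
  covered (7 px):
    · · · · · · · · ·
    · · · · · · █ · ·
    · · · · · █ █ · ·
    · · · · · █ █ · ·
    · · · · · · █ · ·
    · · · · · · █ · ·
    · · · · · · · · ·
    · · · · · · · · ·
    · · · · · · · · ·
    · · · · · · · · ·
    · · · · · · · · ·

Answer: 43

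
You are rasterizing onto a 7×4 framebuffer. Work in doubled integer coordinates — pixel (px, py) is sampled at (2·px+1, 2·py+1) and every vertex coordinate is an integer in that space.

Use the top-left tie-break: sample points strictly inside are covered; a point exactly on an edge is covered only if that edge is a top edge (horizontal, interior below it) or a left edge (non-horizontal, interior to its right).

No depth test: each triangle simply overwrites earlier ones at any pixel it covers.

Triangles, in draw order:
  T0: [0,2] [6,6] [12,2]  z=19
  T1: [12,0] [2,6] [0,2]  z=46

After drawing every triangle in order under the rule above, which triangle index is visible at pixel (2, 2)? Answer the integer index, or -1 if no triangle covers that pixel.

T0:
  2·area = 48  (B↔C swapped to make it positive)
  edge (0, 2)→(12, 2): d=(12,0) top-left  bias=+0
  edge (12, 2)→(6, 6): d=(-6,4) right/bottom  bias=-1
  edge (6, 6)→(0, 2): d=(-6,-4) top-left  bias=+0
    (1,1)@(3, 3): e=[12,30,6] → █
    (2,1)@(5, 3): e=[12,22,14] → █
    (3,1)@(7, 3): e=[12,14,22] → █
    (4,1)@(9, 3): e=[12,6,30] → █
    (5,1)@(11, 3): e=[12,-2,38] → ·
    (1,2)@(3, 5): e=[36,18,-6] → ·
    (2,2)@(5, 5): e=[36,10,2] → █
    (4,2)@(9, 5): e=[36,-6,18] → ·
    (2,3)@(5, 7): e=[60,-2,-10] → ·
    (3,3)@(7, 7): e=[60,-10,-2] → ·
  covered (6 px):
    · · · · · · ·
    · █ █ █ █ · ·
    · · █ █ · · ·
    · · · · · · ·
T1:
  2·area = 52
  edge (12, 0)→(2, 6): d=(-10,6) right/bottom  bias=-1
  edge (2, 6)→(0, 2): d=(-2,-4) top-left  bias=+0
  edge (0, 2)→(12, 0): d=(12,-2) top-left  bias=+0
    (3,0)@(7, 1): e=[20,30,2] → █
    (4,0)@(9, 1): e=[8,38,6] → █
    (5,0)@(11, 1): e=[-4,46,10] → ·
    (0,1)@(1, 3): e=[36,2,14] → █
    (1,1)@(3, 3): e=[24,10,18] → █
    (2,1)@(5, 3): e=[12,18,22] → █
    (3,1)@(7, 3): e=[0,26,26] → ·  [on edge]
    (4,1)@(9, 3): e=[-12,34,30] → ·
    (0,2)@(1, 5): e=[16,-2,38] → ·
    (1,2)@(3, 5): e=[4,6,42] → █
    (2,2)@(5, 5): e=[-8,14,46] → ·
    (1,3)@(3, 7): e=[-16,2,66] → ·
  covered (6 px):
    · · · █ █ · ·
    █ █ █ · · · ·
    · █ · · · · ·
    · · · · · · ·

Z-buffer (winner per pixel, '.' = empty):
  . . . 1 1 . .
  1 1 1 0 0 . .
  . 1 0 0 . . .
  . . . . . . .

Result: 0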